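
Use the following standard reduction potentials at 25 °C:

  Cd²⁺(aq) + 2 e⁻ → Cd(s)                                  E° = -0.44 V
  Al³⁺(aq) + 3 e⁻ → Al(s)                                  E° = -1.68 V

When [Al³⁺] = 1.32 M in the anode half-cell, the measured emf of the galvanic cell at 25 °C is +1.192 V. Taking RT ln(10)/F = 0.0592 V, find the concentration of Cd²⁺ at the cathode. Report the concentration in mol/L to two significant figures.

0.029 M

Cd²⁺/Cd is the cathode, Al³⁺/Al the anode: E°cell = +1.24 V, n = 6.
Overall reaction: 3 Cd²⁺(aq) + 2 Al(s) → 3 Cd(s) + 2 Al³⁺(aq); Q = [Al³⁺]^2/[Cd²⁺]^3.
From E = E° − (0.0592/n) log Q: log Q = (E° − E)·n/0.0592 = (+1.24 − (+1.192))·6/0.0592 = 4.8649.
So 3·log[Cd²⁺] = 2·log(1.32) − log Q = 0.2411 − (4.8649) = -4.6238; log[Cd²⁺] = -4.6238 / 3 = -1.5413; [Cd²⁺] = 10^(-1.5413) ≈ 0.029 M.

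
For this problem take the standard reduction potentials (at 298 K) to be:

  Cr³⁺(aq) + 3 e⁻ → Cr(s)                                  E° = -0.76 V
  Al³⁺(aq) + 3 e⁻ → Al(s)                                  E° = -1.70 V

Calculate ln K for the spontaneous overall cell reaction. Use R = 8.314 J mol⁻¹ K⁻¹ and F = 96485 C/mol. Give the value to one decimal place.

109.8

Cathode: Cr³⁺/Cr; anode: Al³⁺/Al. E°cell = (-0.76) − (-1.70) = +0.94 V, with n = 3.
ΔG° = −nFE° = −RT ln K, so ln K = nFE°/(RT) = (3)(96485)(+0.94) / ((8.314)(298)) = 109.820.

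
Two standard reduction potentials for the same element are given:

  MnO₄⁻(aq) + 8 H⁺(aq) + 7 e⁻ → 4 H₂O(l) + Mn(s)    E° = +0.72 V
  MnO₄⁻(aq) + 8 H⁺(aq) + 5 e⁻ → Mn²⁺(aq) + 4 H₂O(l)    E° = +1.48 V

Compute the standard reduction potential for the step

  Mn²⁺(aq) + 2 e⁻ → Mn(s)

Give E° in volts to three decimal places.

Sequential free energies add, so n₃E°₃ = n₁E°₁ + n₂E°₂.
With n₃ = 7, and the known step contributing 5×(+1.48) V, the unknown satisfies 2·E° = 7×(+0.72) − 5×(+1.48) = -2.360.
E° = -2.360 / 2 = -1.180 V.

-1.180 V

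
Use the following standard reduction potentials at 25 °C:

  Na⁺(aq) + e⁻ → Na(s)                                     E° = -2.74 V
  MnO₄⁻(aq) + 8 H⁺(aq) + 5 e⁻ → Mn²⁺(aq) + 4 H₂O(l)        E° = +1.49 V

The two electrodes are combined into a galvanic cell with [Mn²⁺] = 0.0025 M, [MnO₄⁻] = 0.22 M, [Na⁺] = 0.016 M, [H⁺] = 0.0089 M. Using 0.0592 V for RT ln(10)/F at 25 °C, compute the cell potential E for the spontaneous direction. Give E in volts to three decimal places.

MnO₄⁻/Mn²⁺ is the cathode (higher E°), Na⁺/Na the anode: E°cell = +1.49 − (-2.74) = +4.23 V, n = 5.
Overall: MnO₄⁻(aq) + 8 H⁺(aq) + 5 Na(s) → Mn²⁺(aq) + 4 H₂O(l) + 5 Na⁺(aq)
Q = [Mn²⁺]·[Na⁺]^5 / ([MnO₄⁻]·[H⁺]^8); log Q = 5.481.
E = E° − (0.0592/n) log Q = +4.23 − (0.0592/5)(5.481) = +4.165 V.

+4.165 V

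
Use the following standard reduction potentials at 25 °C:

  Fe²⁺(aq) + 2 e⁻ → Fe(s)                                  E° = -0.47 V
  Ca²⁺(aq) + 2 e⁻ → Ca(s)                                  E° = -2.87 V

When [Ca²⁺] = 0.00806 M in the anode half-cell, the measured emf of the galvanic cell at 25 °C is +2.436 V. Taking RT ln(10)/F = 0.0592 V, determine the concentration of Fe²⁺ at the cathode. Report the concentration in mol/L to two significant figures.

0.13 M

Fe²⁺/Fe is the cathode, Ca²⁺/Ca the anode: E°cell = +2.40 V, n = 2.
Overall reaction: Fe²⁺(aq) + Ca(s) → Fe(s) + Ca²⁺(aq); Q = [Ca²⁺]^1/[Fe²⁺]^1.
From E = E° − (0.0592/n) log Q: log Q = (E° − E)·n/0.0592 = (+2.40 − (+2.436))·2/0.0592 = -1.2162.
So 1·log[Fe²⁺] = 1·log(0.00806) − log Q = -2.0937 − (-1.2162) = -0.8775; [Fe²⁺] = 10^(-0.8775) ≈ 0.13 M.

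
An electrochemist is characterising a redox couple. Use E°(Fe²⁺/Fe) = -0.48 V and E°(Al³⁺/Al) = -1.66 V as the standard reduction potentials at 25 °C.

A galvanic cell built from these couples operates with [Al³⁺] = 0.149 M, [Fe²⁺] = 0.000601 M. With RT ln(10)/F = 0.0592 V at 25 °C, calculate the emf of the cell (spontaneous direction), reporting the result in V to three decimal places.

Fe²⁺/Fe is the cathode (higher E°), Al³⁺/Al the anode: E°cell = -0.48 − (-1.66) = +1.18 V, n = 6.
Overall: 3 Fe²⁺(aq) + 2 Al(s) → 3 Fe(s) + 2 Al³⁺(aq)
Q = [Al³⁺]^2 / ([Fe²⁺]^3); log Q = 8.010.
E = E° − (0.0592/n) log Q = +1.18 − (0.0592/6)(8.010) = +1.101 V.

+1.101 V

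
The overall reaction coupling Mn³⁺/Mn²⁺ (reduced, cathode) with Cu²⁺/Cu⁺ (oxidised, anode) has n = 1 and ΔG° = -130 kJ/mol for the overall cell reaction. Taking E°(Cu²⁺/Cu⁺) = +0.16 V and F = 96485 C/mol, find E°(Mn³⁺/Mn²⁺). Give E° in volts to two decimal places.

+1.51 V

E°cell = −ΔG°/(nF) = −(-130×10³)/((1)(96485)) = +1.347 V.
Since Mn³⁺/Mn²⁺ is the cathode and Cu²⁺/Cu⁺ the anode, E°cell = E°(Mn³⁺/Mn²⁺) − E°(Cu²⁺/Cu⁺).
So E°(Mn³⁺/Mn²⁺) = E°cell + E°(Cu²⁺/Cu⁺) = +1.347 + (+0.16) = +1.51 V.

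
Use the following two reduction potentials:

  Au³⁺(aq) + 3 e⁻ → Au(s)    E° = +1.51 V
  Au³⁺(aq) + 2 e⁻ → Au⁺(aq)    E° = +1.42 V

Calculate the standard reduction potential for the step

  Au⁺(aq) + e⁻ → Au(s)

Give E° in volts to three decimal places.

+1.690 V

Sequential free energies add, so n₃E°₃ = n₁E°₁ + n₂E°₂.
With n₃ = 3, and the known step contributing 2×(+1.42) V, the unknown satisfies 1·E° = 3×(+1.51) − 2×(+1.42) = +1.690.
E° = +1.690 / 1 = +1.690 V.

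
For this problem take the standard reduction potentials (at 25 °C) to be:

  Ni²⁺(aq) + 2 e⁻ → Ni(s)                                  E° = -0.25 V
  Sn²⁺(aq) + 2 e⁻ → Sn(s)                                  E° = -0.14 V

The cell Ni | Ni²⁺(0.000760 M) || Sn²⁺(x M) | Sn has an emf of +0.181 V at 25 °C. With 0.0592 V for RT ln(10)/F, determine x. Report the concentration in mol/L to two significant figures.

Sn²⁺/Sn is the cathode, Ni²⁺/Ni the anode: E°cell = +0.11 V, n = 2.
Overall reaction: Sn²⁺(aq) + Ni(s) → Sn(s) + Ni²⁺(aq); Q = [Ni²⁺]^1/[Sn²⁺]^1.
From E = E° − (0.0592/n) log Q: log Q = (E° − E)·n/0.0592 = (+0.11 − (+0.181))·2/0.0592 = -2.3986.
So 1·log[Sn²⁺] = 1·log(0.00076) − log Q = -3.1192 − (-2.3986) = -0.7206; [Sn²⁺] = 10^(-0.7206) ≈ 0.19 M.

0.19 M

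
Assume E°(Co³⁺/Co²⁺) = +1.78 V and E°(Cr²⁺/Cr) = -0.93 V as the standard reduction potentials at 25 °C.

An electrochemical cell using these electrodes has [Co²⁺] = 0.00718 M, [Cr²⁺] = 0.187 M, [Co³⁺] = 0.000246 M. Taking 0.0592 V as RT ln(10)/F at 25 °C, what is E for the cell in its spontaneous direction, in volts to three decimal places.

+2.645 V

Co³⁺/Co²⁺ is the cathode (higher E°), Cr²⁺/Cr the anode: E°cell = +1.78 − (-0.93) = +2.71 V, n = 2.
Overall: 2 Co³⁺(aq) + Cr(s) → 2 Co²⁺(aq) + Cr²⁺(aq)
Q = [Co²⁺]^2·[Cr²⁺] / ([Co³⁺]^2); log Q = 2.202.
E = E° − (0.0592/n) log Q = +2.71 − (0.0592/2)(2.202) = +2.645 V.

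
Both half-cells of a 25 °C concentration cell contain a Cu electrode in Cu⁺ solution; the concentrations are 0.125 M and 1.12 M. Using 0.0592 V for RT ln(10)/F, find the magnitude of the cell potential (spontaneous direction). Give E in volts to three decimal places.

For a concentration cell E°cell = 0. The 1.12 M side is the cathode (reduction is favoured where [Cu⁺] is higher).
With n = 1, E = −(0.0592/1) log([Cu⁺]ₐₙ/[Cu⁺]꜀ₐₜ) = −(0.0592/1) log(0.125/1.12) = −(0.0592/1)(-0.952) = +0.056 V.

+0.056 V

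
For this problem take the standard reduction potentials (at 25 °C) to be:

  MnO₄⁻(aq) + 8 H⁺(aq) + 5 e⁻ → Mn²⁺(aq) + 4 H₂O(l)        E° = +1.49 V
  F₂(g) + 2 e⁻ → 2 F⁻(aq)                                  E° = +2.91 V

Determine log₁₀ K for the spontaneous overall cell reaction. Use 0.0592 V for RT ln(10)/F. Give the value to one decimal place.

239.9

Cathode: F₂/F⁻; anode: MnO₄⁻/Mn²⁺. E°cell = +1.42 V, n = 10.
log K = nE°cell / 0.0592 = (10)(+1.42) / 0.0592 = 239.9.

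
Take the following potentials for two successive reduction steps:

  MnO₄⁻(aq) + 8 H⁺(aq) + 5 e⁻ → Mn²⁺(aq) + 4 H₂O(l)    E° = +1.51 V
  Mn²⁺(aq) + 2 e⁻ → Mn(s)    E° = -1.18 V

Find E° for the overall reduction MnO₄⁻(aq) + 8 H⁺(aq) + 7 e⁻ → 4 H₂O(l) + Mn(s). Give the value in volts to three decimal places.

+0.741 V

Since ΔG° = −nFE° is additive over sequential reductions, n₃E°₃ = n₁E°₁ + n₂E°₂.
E°₃ = (5×+1.51 + 2×-1.18) / 7 = (+5.190) / 7 = +0.741 V.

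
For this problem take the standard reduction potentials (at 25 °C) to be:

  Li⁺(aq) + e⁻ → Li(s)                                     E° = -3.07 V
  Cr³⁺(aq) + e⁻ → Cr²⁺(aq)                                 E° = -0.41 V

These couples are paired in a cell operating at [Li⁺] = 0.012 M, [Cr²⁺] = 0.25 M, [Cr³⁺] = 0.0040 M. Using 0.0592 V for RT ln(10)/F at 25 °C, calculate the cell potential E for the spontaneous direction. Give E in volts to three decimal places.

Cr³⁺/Cr²⁺ is the cathode (higher E°), Li⁺/Li the anode: E°cell = -0.41 − (-3.07) = +2.66 V, n = 1.
Overall: Cr³⁺(aq) + Li(s) → Cr²⁺(aq) + Li⁺(aq)
Q = [Cr²⁺]·[Li⁺] / ([Cr³⁺]); log Q = -0.125.
E = E° − (0.0592/n) log Q = +2.66 − (0.0592/1)(-0.125) = +2.667 V.

+2.667 V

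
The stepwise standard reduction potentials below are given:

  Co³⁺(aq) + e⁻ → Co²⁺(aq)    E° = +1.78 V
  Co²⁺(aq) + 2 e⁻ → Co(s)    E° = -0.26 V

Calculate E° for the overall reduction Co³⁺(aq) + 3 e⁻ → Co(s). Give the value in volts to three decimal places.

Standard free energies of sequential steps add: ΔG°₃ = ΔG°₁ + ΔG°₂, so n₃E°₃ = n₁E°₁ + n₂E°₂.
E°₃ = (1×+1.78 + 2×-0.26) / 3 = (+1.260) / 3 = +0.420 V.

+0.420 V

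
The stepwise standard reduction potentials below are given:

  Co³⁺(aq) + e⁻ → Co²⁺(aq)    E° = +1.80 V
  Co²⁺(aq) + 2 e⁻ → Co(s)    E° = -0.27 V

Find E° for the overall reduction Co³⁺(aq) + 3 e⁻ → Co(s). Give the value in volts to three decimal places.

+0.420 V

Standard free energies of sequential steps add: ΔG°₃ = ΔG°₁ + ΔG°₂, so n₃E°₃ = n₁E°₁ + n₂E°₂.
E°₃ = (1×+1.80 + 2×-0.27) / 3 = (+1.260) / 3 = +0.420 V.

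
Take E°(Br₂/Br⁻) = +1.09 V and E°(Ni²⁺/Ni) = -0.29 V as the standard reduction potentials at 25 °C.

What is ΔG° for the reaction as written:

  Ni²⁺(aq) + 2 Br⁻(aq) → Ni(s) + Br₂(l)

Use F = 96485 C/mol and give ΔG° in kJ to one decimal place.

As written, Ni²⁺/Ni is reduced (cathode) and Br₂/Br⁻ is oxidised (anode), so E°cell = (-0.29) − (+1.09) = -1.38 V.
Balancing electrons gives n = 2.
ΔG° = −nFE° = −(2)(96485)(-1.38) = 266,299 J = +266.3 kJ.

+266.3 kJ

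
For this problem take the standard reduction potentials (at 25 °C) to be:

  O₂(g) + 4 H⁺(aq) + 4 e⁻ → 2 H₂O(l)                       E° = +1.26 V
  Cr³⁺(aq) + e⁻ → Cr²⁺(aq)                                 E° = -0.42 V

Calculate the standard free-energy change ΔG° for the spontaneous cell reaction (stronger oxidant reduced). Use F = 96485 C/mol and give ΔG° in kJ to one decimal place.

O₂/H₂O (E° = +1.26 V) is the cathode; Cr³⁺/Cr²⁺ (E° = -0.42 V) is the anode, so E°cell = +1.68 V.
Balancing electrons gives n = 4 (lcm of 4 and 1).
ΔG° = −nFE° = −(4)(96485)(+1.68) = -648,379 J = -648.4 kJ.

-648.4 kJ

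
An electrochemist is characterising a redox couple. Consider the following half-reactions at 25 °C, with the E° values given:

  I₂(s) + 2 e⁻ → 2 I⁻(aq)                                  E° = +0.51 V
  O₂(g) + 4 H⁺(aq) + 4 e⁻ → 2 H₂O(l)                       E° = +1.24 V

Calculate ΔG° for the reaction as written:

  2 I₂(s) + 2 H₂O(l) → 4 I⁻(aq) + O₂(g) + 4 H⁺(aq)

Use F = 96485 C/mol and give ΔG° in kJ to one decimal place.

+281.7 kJ

As written, I₂/I⁻ is reduced (cathode) and O₂/H₂O is oxidised (anode), so E°cell = (+0.51) − (+1.24) = -0.73 V.
Balancing electrons gives n = 4.
ΔG° = −nFE° = −(4)(96485)(-0.73) = 281,736 J = +281.7 kJ.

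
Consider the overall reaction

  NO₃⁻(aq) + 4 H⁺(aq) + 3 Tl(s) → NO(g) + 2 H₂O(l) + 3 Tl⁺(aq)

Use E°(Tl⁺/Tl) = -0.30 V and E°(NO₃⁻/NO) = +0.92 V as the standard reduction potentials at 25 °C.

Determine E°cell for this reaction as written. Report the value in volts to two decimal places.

+1.22 V

The NO₃⁻/NO couple has the higher reduction potential, so it is the cathode; Tl⁺/Tl is oxidised at the anode.
E°cell = E°(cathode) − E°(anode) = (+0.92) − (-0.30) = +1.22 V.
Since E°cell > 0, the reaction is spontaneous under standard conditions.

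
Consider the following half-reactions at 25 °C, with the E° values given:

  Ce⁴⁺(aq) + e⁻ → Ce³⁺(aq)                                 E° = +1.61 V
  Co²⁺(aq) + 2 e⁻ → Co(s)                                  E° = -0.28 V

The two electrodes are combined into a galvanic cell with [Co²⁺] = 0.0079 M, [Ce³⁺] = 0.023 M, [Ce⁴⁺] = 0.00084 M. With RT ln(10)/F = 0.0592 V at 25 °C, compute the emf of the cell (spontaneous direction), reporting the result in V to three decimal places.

+1.867 V

Ce⁴⁺/Ce³⁺ is the cathode (higher E°), Co²⁺/Co the anode: E°cell = +1.61 − (-0.28) = +1.89 V, n = 2.
Overall: 2 Ce⁴⁺(aq) + Co(s) → 2 Ce³⁺(aq) + Co²⁺(aq)
Q = [Ce³⁺]^2·[Co²⁺] / ([Ce⁴⁺]^2); log Q = 0.773.
E = E° − (0.0592/n) log Q = +1.89 − (0.0592/2)(0.773) = +1.867 V.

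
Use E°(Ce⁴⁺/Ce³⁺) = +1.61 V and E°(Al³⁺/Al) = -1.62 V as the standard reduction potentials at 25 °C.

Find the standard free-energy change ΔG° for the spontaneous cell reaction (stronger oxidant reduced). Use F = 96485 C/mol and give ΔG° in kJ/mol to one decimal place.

-934.9 kJ/mol

Ce⁴⁺/Ce³⁺ (E° = +1.61 V) is the cathode; Al³⁺/Al (E° = -1.62 V) is the anode, so E°cell = +3.23 V.
Balancing electrons gives n = 3 (lcm of 1 and 3).
ΔG° = −nFE° = −(3)(96485)(+3.23) = -934,940 J = -934.9 kJ/mol.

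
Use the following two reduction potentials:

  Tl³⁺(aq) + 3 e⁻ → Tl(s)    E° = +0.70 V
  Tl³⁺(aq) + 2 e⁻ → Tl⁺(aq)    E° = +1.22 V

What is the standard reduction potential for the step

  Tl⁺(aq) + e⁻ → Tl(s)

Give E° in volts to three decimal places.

Sequential free energies add, so n₃E°₃ = n₁E°₁ + n₂E°₂.
With n₃ = 3, and the known step contributing 2×(+1.22) V, the unknown satisfies 1·E° = 3×(+0.70) − 2×(+1.22) = -0.340.
E° = -0.340 / 1 = -0.340 V.

-0.340 V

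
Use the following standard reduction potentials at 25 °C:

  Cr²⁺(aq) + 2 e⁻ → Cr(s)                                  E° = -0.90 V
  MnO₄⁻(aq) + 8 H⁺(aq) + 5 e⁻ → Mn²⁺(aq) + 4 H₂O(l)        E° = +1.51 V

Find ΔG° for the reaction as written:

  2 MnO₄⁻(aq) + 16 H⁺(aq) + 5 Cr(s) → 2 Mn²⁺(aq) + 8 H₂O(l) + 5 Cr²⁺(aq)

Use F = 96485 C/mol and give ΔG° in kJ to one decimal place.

As written, MnO₄⁻/Mn²⁺ is reduced (cathode) and Cr²⁺/Cr is oxidised (anode), so E°cell = (+1.51) − (-0.90) = +2.41 V.
Balancing electrons gives n = 10.
ΔG° = −nFE° = −(10)(96485)(+2.41) = -2,325,288 J = -2325.3 kJ.

-2325.3 kJ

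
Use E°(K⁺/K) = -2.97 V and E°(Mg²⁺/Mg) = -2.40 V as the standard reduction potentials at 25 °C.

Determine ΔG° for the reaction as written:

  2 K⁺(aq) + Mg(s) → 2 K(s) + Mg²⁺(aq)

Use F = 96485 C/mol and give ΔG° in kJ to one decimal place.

+110.0 kJ

As written, K⁺/K is reduced (cathode) and Mg²⁺/Mg is oxidised (anode), so E°cell = (-2.97) − (-2.40) = -0.57 V.
Balancing electrons gives n = 2.
ΔG° = −nFE° = −(2)(96485)(-0.57) = 109,993 J = +110.0 kJ.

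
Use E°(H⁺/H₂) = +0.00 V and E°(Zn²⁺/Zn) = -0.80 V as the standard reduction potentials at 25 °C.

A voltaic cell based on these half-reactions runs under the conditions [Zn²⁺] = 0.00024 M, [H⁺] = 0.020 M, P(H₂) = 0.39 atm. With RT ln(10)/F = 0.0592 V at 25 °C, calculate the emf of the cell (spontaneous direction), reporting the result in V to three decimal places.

+0.819 V

H⁺/H₂ is the cathode (higher E°), Zn²⁺/Zn the anode: E°cell = +0.00 − (-0.80) = +0.80 V, n = 2.
Overall: 2 H⁺(aq) + Zn(s) → H₂(g) + Zn²⁺(aq)
Q = P(H₂)·[Zn²⁺] / ([H⁺]^2); log Q = -0.631.
E = E° − (0.0592/n) log Q = +0.80 − (0.0592/2)(-0.631) = +0.819 V.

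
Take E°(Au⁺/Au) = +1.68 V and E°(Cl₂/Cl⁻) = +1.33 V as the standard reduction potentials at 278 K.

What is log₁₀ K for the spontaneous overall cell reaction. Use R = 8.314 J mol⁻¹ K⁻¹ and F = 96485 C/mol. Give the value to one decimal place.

Cathode: Au⁺/Au; anode: Cl₂/Cl⁻. E°cell = (+1.68) − (+1.33) = +0.35 V, with n = 2.
ΔG° = −nFE° = −RT ln K, so ln K = nFE°/(RT) = (2)(96485)(+0.35) / ((8.314)(278)) = 29.222.
log₁₀ K = 29.222 / ln 10 = 12.7.

12.7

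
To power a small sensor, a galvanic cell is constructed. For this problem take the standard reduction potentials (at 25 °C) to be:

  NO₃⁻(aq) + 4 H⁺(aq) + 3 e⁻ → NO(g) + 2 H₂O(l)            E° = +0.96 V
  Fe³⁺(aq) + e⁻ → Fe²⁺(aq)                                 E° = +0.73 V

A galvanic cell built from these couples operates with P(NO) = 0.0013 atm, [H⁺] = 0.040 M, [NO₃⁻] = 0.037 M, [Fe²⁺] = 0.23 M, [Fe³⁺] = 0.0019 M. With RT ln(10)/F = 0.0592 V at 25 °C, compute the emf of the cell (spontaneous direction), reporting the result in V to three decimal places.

NO₃⁻/NO is the cathode (higher E°), Fe³⁺/Fe²⁺ the anode: E°cell = +0.96 − (+0.73) = +0.23 V, n = 3.
Overall: NO₃⁻(aq) + 4 H⁺(aq) + 3 Fe²⁺(aq) → NO(g) + 2 H₂O(l) + 3 Fe³⁺(aq)
Q = P(NO)·[Fe³⁺]^3 / ([NO₃⁻]·[H⁺]^4·[Fe²⁺]^3); log Q = -2.111.
E = E° − (0.0592/n) log Q = +0.23 − (0.0592/3)(-2.111) = +0.272 V.

+0.272 V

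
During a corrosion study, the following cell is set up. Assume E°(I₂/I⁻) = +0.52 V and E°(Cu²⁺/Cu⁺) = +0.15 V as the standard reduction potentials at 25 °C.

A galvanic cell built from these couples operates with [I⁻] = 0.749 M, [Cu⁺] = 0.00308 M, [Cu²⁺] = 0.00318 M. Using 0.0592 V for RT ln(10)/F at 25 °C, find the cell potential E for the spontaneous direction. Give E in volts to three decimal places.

I₂/I⁻ is the cathode (higher E°), Cu²⁺/Cu⁺ the anode: E°cell = +0.52 − (+0.15) = +0.37 V, n = 2.
Overall: I₂(s) + 2 Cu⁺(aq) → 2 I⁻(aq) + 2 Cu²⁺(aq)
Q = [I⁻]^2·[Cu²⁺]^2 / ([Cu⁺]^2); log Q = -0.223.
E = E° − (0.0592/n) log Q = +0.37 − (0.0592/2)(-0.223) = +0.377 V.

+0.377 V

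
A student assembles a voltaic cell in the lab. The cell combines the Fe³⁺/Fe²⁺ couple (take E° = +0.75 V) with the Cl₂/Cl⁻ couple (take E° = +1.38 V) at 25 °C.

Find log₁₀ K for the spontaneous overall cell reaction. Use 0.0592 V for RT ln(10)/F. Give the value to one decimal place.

Cathode: Cl₂/Cl⁻; anode: Fe³⁺/Fe²⁺. E°cell = +0.63 V, n = 2.
log K = nE°cell / 0.0592 = (2)(+0.63) / 0.0592 = 21.3.

21.3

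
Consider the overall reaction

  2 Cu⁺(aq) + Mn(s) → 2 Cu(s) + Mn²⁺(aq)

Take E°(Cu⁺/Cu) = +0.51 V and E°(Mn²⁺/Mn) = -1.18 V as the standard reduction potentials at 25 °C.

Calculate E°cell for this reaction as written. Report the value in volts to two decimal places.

The Cu⁺/Cu couple has the higher reduction potential, so it is the cathode; Mn²⁺/Mn is oxidised at the anode.
E°cell = E°(cathode) − E°(anode) = (+0.51) − (-1.18) = +1.69 V.

+1.69 V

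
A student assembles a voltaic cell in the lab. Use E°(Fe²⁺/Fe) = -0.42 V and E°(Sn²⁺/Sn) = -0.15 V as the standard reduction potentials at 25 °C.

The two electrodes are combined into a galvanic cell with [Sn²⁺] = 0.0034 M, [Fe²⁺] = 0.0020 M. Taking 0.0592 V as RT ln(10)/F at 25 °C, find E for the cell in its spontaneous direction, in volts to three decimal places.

+0.277 V

Sn²⁺/Sn is the cathode (higher E°), Fe²⁺/Fe the anode: E°cell = -0.15 − (-0.42) = +0.27 V, n = 2.
Overall: Sn²⁺(aq) + Fe(s) → Sn(s) + Fe²⁺(aq)
Q = [Fe²⁺] / ([Sn²⁺]); log Q = -0.230.
E = E° − (0.0592/n) log Q = +0.27 − (0.0592/2)(-0.230) = +0.277 V.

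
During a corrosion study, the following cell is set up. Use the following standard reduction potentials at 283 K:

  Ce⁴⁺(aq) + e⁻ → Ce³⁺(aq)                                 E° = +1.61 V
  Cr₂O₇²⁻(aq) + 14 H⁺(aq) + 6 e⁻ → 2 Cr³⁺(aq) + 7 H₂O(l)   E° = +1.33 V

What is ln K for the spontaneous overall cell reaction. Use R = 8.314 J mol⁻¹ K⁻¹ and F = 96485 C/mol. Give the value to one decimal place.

Cathode: Ce⁴⁺/Ce³⁺; anode: Cr₂O₇²⁻/Cr³⁺. E°cell = (+1.61) − (+1.33) = +0.28 V, with n = 6.
ΔG° = −nFE° = −RT ln K, so ln K = nFE°/(RT) = (6)(96485)(+0.28) / ((8.314)(283)) = 68.893.

68.9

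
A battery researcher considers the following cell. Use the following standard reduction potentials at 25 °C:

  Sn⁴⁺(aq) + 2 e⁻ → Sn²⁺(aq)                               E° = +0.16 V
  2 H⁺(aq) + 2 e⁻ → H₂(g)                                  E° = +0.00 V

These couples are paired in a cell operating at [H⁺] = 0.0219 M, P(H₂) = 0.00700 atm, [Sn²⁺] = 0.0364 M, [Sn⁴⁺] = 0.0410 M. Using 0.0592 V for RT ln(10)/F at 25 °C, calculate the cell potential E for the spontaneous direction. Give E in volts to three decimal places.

+0.196 V

Sn⁴⁺/Sn²⁺ is the cathode (higher E°), H⁺/H₂ the anode: E°cell = +0.16 − (+0.00) = +0.16 V, n = 2.
Overall: Sn⁴⁺(aq) + H₂(g) → Sn²⁺(aq) + 2 H⁺(aq)
Q = [Sn²⁺]·[H⁺]^2 / ([Sn⁴⁺]·P(H₂)); log Q = -1.216.
E = E° − (0.0592/n) log Q = +0.16 − (0.0592/2)(-1.216) = +0.196 V.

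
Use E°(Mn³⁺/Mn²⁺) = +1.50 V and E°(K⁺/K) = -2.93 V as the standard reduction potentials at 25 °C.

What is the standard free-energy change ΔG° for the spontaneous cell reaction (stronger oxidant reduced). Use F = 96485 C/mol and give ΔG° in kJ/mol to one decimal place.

-427.4 kJ/mol

Mn³⁺/Mn²⁺ (E° = +1.50 V) is the cathode; K⁺/K (E° = -2.93 V) is the anode, so E°cell = +4.43 V.
Balancing electrons gives n = 1 (lcm of 1 and 1).
ΔG° = −nFE° = −(1)(96485)(+4.43) = -427,429 J = -427.4 kJ/mol.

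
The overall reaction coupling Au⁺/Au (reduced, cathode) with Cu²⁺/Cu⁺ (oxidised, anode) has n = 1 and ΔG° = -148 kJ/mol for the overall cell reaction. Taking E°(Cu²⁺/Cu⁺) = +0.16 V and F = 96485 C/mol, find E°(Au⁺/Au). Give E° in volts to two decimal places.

E°cell = −ΔG°/(nF) = −(-148×10³)/((1)(96485)) = +1.534 V.
Since Au⁺/Au is the cathode and Cu²⁺/Cu⁺ the anode, E°cell = E°(Au⁺/Au) − E°(Cu²⁺/Cu⁺).
So E°(Au⁺/Au) = E°cell + E°(Cu²⁺/Cu⁺) = +1.534 + (+0.16) = +1.69 V.

+1.69 V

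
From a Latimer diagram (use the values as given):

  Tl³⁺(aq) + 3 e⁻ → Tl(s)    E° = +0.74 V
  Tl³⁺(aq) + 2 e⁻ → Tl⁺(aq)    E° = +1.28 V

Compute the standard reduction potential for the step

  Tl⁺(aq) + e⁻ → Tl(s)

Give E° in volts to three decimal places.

-0.340 V

Sequential free energies add, so n₃E°₃ = n₁E°₁ + n₂E°₂.
With n₃ = 3, and the known step contributing 2×(+1.28) V, the unknown satisfies 1·E° = 3×(+0.74) − 2×(+1.28) = -0.340.
E° = -0.340 / 1 = -0.340 V.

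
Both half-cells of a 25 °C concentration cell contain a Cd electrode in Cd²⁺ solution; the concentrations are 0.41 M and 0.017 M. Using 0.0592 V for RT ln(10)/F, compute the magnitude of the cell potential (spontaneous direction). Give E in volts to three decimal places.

+0.041 V

For a concentration cell E°cell = 0. The 0.41 M side is the cathode (reduction is favoured where [Cd²⁺] is higher).
With n = 2, E = −(0.0592/2) log([Cd²⁺]ₐₙ/[Cd²⁺]꜀ₐₜ) = −(0.0592/2) log(0.017/0.41) = −(0.0592/2)(-1.382) = +0.041 V.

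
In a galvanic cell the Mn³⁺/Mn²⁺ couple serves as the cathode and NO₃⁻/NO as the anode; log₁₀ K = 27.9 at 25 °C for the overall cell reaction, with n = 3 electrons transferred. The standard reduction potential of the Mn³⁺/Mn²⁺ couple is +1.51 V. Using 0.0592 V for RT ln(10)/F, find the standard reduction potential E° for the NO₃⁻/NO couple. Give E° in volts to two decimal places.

+0.96 V

E°cell = (0.0592/n)·log K = (0.0592/3)(27.9) = +0.551 V.
Since Mn³⁺/Mn²⁺ is the cathode and NO₃⁻/NO the anode, E°cell = E°(Mn³⁺/Mn²⁺) − E°(NO₃⁻/NO).
So E°(NO₃⁻/NO) = E°(Mn³⁺/Mn²⁺) − E°cell = (+1.51) − (+0.551) = +0.96 V.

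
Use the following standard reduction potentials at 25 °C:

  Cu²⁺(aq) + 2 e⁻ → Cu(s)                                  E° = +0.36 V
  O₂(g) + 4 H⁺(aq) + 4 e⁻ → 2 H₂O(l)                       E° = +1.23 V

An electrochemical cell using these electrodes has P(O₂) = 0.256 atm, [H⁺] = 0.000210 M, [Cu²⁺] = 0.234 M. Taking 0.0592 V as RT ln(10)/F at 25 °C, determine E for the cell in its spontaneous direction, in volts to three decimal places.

+0.662 V

O₂/H₂O is the cathode (higher E°), Cu²⁺/Cu the anode: E°cell = +1.23 − (+0.36) = +0.87 V, n = 4.
Overall: O₂(g) + 4 H⁺(aq) + 2 Cu(s) → 2 H₂O(l) + 2 Cu²⁺(aq)
Q = [Cu²⁺]^2 / (P(O₂)·[H⁺]^4); log Q = 14.041.
E = E° − (0.0592/n) log Q = +0.87 − (0.0592/4)(14.041) = +0.662 V.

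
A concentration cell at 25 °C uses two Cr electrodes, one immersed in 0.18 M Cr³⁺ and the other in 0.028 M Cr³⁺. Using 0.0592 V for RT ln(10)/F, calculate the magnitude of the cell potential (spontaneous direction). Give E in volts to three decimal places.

+0.016 V

For a concentration cell E°cell = 0. The 0.18 M side is the cathode (reduction is favoured where [Cr³⁺] is higher).
With n = 3, E = −(0.0592/3) log([Cr³⁺]ₐₙ/[Cr³⁺]꜀ₐₜ) = −(0.0592/3) log(0.028/0.18) = −(0.0592/3)(-0.808) = +0.016 V.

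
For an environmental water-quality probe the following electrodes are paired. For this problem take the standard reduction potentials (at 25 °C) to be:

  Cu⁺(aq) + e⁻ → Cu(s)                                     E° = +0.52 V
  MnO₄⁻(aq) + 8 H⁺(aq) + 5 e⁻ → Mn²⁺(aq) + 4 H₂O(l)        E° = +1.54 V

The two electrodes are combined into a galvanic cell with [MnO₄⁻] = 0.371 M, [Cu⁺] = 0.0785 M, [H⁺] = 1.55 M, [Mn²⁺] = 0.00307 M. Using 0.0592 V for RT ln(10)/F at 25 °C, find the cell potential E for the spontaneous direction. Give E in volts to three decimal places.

MnO₄⁻/Mn²⁺ is the cathode (higher E°), Cu⁺/Cu the anode: E°cell = +1.54 − (+0.52) = +1.02 V, n = 5.
Overall: MnO₄⁻(aq) + 8 H⁺(aq) + 5 Cu(s) → Mn²⁺(aq) + 4 H₂O(l) + 5 Cu⁺(aq)
Q = [Mn²⁺]·[Cu⁺]^5 / ([MnO₄⁻]·[H⁺]^8); log Q = -9.131.
E = E° − (0.0592/n) log Q = +1.02 − (0.0592/5)(-9.131) = +1.128 V.

+1.128 V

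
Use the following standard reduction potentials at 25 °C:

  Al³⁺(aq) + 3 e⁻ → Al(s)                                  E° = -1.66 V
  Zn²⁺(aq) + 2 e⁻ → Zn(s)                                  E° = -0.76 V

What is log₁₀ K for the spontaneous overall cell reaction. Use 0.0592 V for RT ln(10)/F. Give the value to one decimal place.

Cathode: Zn²⁺/Zn; anode: Al³⁺/Al. E°cell = +0.90 V, n = 6.
log K = nE°cell / 0.0592 = (6)(+0.90) / 0.0592 = 91.2.

91.2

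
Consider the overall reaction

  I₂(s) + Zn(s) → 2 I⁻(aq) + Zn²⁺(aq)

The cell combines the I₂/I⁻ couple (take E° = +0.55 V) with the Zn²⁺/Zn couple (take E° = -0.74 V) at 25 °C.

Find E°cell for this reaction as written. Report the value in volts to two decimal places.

+1.29 V

The I₂/I⁻ couple has the higher reduction potential, so it is the cathode; Zn²⁺/Zn is oxidised at the anode.
E°cell = E°(cathode) − E°(anode) = (+0.55) − (-0.74) = +1.29 V.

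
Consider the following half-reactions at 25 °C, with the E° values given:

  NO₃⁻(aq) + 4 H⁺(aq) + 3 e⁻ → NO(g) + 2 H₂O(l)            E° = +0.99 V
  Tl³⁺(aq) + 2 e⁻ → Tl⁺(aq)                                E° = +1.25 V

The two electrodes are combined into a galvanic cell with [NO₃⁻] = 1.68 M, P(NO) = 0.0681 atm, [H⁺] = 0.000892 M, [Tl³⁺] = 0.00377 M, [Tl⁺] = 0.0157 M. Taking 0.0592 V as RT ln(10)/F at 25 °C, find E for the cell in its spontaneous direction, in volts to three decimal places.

Tl³⁺/Tl⁺ is the cathode (higher E°), NO₃⁻/NO the anode: E°cell = +1.25 − (+0.99) = +0.26 V, n = 6.
Overall: 3 Tl³⁺(aq) + 2 NO(g) + 4 H₂O(l) → 3 Tl⁺(aq) + 2 NO₃⁻(aq) + 8 H⁺(aq)
Q = [Tl⁺]^3·[NO₃⁻]^2·[H⁺]^8 / ([Tl³⁺]^3·P(NO)^2); log Q = -19.754.
E = E° − (0.0592/n) log Q = +0.26 − (0.0592/6)(-19.754) = +0.455 V.

+0.455 V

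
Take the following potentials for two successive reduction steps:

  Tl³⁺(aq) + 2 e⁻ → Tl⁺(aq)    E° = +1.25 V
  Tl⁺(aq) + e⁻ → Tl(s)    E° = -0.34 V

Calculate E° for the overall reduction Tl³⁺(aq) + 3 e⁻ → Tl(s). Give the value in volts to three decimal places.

Standard free energies of sequential steps add: ΔG°₃ = ΔG°₁ + ΔG°₂, so n₃E°₃ = n₁E°₁ + n₂E°₂.
E°₃ = (2×+1.25 + 1×-0.34) / 3 = (+2.160) / 3 = +0.720 V.
E° values themselves are not directly additive — weighting by electron count is essential.

+0.720 V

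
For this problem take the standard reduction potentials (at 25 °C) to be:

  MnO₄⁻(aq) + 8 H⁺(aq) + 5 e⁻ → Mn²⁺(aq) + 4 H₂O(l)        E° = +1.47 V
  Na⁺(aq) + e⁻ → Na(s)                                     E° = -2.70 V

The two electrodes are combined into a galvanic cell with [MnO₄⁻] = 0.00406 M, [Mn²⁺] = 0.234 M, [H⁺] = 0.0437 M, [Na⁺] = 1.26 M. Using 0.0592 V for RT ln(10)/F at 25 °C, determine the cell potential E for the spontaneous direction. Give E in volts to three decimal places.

MnO₄⁻/Mn²⁺ is the cathode (higher E°), Na⁺/Na the anode: E°cell = +1.47 − (-2.70) = +4.17 V, n = 5.
Overall: MnO₄⁻(aq) + 8 H⁺(aq) + 5 Na(s) → Mn²⁺(aq) + 4 H₂O(l) + 5 Na⁺(aq)
Q = [Mn²⁺]·[Na⁺]^5 / ([MnO₄⁻]·[H⁺]^8); log Q = 13.139.
E = E° − (0.0592/n) log Q = +4.17 − (0.0592/5)(13.139) = +4.014 V.

+4.014 V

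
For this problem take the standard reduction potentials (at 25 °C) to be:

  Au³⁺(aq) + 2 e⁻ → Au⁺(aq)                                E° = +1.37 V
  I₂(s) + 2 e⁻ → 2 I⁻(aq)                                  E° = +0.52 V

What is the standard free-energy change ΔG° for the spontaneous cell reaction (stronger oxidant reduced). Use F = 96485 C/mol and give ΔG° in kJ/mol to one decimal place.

-164.0 kJ/mol

Au³⁺/Au⁺ (E° = +1.37 V) is the cathode; I₂/I⁻ (E° = +0.52 V) is the anode, so E°cell = +0.85 V.
Balancing electrons gives n = 2 (lcm of 2 and 2).
ΔG° = −nFE° = −(2)(96485)(+0.85) = -164,024 J = -164.0 kJ/mol.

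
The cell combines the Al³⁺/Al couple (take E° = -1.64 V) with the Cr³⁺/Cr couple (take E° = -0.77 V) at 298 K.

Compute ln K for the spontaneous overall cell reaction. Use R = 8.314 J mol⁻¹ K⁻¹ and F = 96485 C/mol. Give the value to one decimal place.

Cathode: Cr³⁺/Cr; anode: Al³⁺/Al. E°cell = (-0.77) − (-1.64) = +0.87 V, with n = 3.
ΔG° = −nFE° = −RT ln K, so ln K = nFE°/(RT) = (3)(96485)(+0.87) / ((8.314)(298)) = 101.642.

101.6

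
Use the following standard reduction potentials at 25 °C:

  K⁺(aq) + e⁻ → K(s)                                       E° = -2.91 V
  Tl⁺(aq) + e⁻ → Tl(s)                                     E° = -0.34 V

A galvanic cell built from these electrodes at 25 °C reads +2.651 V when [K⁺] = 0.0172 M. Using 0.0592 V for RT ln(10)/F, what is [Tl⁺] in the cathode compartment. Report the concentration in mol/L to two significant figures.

Tl⁺/Tl is the cathode, K⁺/K the anode: E°cell = +2.57 V, n = 1.
Overall reaction: Tl⁺(aq) + K(s) → Tl(s) + K⁺(aq); Q = [K⁺]^1/[Tl⁺]^1.
From E = E° − (0.0592/n) log Q: log Q = (E° − E)·n/0.0592 = (+2.57 − (+2.651))·1/0.0592 = -1.3682.
So 1·log[Tl⁺] = 1·log(0.0172) − log Q = -1.7645 − (-1.3682) = -0.3963; [Tl⁺] = 10^(-0.3963) ≈ 0.40 M.

0.40 M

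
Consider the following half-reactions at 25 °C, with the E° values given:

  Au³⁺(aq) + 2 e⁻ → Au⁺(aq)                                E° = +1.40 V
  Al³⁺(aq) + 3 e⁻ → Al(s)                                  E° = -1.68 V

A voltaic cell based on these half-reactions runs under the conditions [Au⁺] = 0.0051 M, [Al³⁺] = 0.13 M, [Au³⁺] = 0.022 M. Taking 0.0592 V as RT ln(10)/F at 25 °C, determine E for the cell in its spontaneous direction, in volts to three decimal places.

Au³⁺/Au⁺ is the cathode (higher E°), Al³⁺/Al the anode: E°cell = +1.40 − (-1.68) = +3.08 V, n = 6.
Overall: 3 Au³⁺(aq) + 2 Al(s) → 3 Au⁺(aq) + 2 Al³⁺(aq)
Q = [Au⁺]^3·[Al³⁺]^2 / ([Au³⁺]^3); log Q = -3.677.
E = E° − (0.0592/n) log Q = +3.08 − (0.0592/6)(-3.677) = +3.116 V.

+3.116 V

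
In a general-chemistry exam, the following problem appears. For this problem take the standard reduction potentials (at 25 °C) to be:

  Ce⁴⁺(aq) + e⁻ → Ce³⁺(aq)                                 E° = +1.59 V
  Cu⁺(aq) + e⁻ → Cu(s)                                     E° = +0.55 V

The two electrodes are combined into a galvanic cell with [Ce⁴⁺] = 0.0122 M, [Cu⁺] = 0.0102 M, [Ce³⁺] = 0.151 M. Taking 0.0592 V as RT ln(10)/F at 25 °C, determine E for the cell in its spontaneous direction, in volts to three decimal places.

Ce⁴⁺/Ce³⁺ is the cathode (higher E°), Cu⁺/Cu the anode: E°cell = +1.59 − (+0.55) = +1.04 V, n = 1.
Overall: Ce⁴⁺(aq) + Cu(s) → Ce³⁺(aq) + Cu⁺(aq)
Q = [Ce³⁺]·[Cu⁺] / ([Ce⁴⁺]); log Q = -0.899.
E = E° − (0.0592/n) log Q = +1.04 − (0.0592/1)(-0.899) = +1.093 V.

+1.093 V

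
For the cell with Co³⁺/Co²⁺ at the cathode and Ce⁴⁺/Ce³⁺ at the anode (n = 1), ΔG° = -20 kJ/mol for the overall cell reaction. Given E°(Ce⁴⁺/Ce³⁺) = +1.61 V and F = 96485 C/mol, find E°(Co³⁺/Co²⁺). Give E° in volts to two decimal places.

E°cell = −ΔG°/(nF) = −(-20×10³)/((1)(96485)) = +0.207 V.
Since Co³⁺/Co²⁺ is the cathode and Ce⁴⁺/Ce³⁺ the anode, E°cell = E°(Co³⁺/Co²⁺) − E°(Ce⁴⁺/Ce³⁺).
So E°(Co³⁺/Co²⁺) = E°cell + E°(Ce⁴⁺/Ce³⁺) = +0.207 + (+1.61) = +1.82 V.

+1.82 V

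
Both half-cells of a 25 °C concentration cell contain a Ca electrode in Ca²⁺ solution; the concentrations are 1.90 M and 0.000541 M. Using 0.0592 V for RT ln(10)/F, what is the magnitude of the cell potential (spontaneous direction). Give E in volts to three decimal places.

+0.105 V

For a concentration cell E°cell = 0. The 1.90 M side is the cathode (reduction is favoured where [Ca²⁺] is higher).
With n = 2, E = −(0.0592/2) log([Ca²⁺]ₐₙ/[Ca²⁺]꜀ₐₜ) = −(0.0592/2) log(0.000541/1.9) = −(0.0592/2)(-3.546) = +0.105 V.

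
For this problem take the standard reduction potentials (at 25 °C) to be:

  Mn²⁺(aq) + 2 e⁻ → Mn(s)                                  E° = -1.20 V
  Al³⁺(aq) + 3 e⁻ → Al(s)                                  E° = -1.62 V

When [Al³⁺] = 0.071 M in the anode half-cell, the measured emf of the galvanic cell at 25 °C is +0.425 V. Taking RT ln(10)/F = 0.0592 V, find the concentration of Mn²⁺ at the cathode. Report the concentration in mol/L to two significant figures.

0.25 M

Mn²⁺/Mn is the cathode, Al³⁺/Al the anode: E°cell = +0.42 V, n = 6.
Overall reaction: 3 Mn²⁺(aq) + 2 Al(s) → 3 Mn(s) + 2 Al³⁺(aq); Q = [Al³⁺]^2/[Mn²⁺]^3.
From E = E° − (0.0592/n) log Q: log Q = (E° − E)·n/0.0592 = (+0.42 − (+0.425))·6/0.0592 = -0.5068.
So 3·log[Mn²⁺] = 2·log(0.071) − log Q = -2.2975 − (-0.5068) = -1.7907; log[Mn²⁺] = -1.7907 / 3 = -0.5969; [Mn²⁺] = 10^(-0.5969) ≈ 0.25 M.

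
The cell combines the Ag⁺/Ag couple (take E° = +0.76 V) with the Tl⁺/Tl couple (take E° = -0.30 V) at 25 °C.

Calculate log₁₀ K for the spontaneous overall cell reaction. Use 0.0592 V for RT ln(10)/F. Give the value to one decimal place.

Cathode: Ag⁺/Ag; anode: Tl⁺/Tl. E°cell = +1.06 V, n = 1.
log K = nE°cell / 0.0592 = (1)(+1.06) / 0.0592 = 17.9.

17.9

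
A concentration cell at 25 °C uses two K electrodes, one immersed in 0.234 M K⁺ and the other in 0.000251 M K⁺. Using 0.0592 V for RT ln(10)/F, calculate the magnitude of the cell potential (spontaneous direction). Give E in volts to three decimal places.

For a concentration cell E°cell = 0. The 0.234 M side is the cathode (reduction is favoured where [K⁺] is higher).
With n = 1, E = −(0.0592/1) log([K⁺]ₐₙ/[K⁺]꜀ₐₜ) = −(0.0592/1) log(0.000251/0.234) = −(0.0592/1)(-2.970) = +0.176 V.

+0.176 V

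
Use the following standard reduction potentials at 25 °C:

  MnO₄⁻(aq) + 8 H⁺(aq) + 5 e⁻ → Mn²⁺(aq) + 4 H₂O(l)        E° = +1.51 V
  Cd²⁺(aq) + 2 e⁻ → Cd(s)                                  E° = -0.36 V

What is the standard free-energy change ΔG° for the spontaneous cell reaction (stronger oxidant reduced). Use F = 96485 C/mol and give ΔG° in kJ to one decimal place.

-1804.3 kJ

MnO₄⁻/Mn²⁺ (E° = +1.51 V) is the cathode; Cd²⁺/Cd (E° = -0.36 V) is the anode, so E°cell = +1.87 V.
Balancing electrons gives n = 10 (lcm of 5 and 2).
ΔG° = −nFE° = −(10)(96485)(+1.87) = -1,804,270 J = -1804.3 kJ.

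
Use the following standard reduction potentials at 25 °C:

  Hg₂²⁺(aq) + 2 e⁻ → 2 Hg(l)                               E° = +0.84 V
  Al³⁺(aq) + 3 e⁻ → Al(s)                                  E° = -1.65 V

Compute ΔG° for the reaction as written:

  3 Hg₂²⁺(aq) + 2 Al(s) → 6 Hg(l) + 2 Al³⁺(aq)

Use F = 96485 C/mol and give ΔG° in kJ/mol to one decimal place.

-1441.5 kJ/mol

As written, Hg₂²⁺/Hg is reduced (cathode) and Al³⁺/Al is oxidised (anode), so E°cell = (+0.84) − (-1.65) = +2.49 V.
Balancing electrons gives n = 6.
ΔG° = −nFE° = −(6)(96485)(+2.49) = -1,441,486 J = -1441.5 kJ/mol.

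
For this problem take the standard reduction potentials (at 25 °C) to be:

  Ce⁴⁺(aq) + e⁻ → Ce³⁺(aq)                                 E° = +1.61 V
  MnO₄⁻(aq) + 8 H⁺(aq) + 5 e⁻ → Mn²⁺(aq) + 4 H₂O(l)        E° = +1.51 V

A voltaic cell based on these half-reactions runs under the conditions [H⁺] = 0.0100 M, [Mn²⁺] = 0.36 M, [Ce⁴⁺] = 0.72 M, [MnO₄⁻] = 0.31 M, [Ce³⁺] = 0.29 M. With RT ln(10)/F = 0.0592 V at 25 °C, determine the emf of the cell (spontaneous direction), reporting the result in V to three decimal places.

Ce⁴⁺/Ce³⁺ is the cathode (higher E°), MnO₄⁻/Mn²⁺ the anode: E°cell = +1.61 − (+1.51) = +0.10 V, n = 5.
Overall: 5 Ce⁴⁺(aq) + Mn²⁺(aq) + 4 H₂O(l) → 5 Ce³⁺(aq) + MnO₄⁻(aq) + 8 H⁺(aq)
Q = [Ce³⁺]^5·[MnO₄⁻]·[H⁺]^8 / ([Ce⁴⁺]^5·[Mn²⁺]); log Q = -18.040.
E = E° − (0.0592/n) log Q = +0.10 − (0.0592/5)(-18.040) = +0.314 V.

+0.314 V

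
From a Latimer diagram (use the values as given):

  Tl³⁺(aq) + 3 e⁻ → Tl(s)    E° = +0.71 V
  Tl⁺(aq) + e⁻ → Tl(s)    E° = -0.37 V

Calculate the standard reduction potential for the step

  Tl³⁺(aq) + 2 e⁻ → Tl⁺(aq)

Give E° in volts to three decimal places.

Sequential free energies add, so n₃E°₃ = n₁E°₁ + n₂E°₂.
With n₃ = 3, and the known step contributing 1×(-0.37) V, the unknown satisfies 2·E° = 3×(+0.71) − 1×(-0.37) = +2.500.
E° = +2.500 / 2 = +1.250 V.

+1.250 V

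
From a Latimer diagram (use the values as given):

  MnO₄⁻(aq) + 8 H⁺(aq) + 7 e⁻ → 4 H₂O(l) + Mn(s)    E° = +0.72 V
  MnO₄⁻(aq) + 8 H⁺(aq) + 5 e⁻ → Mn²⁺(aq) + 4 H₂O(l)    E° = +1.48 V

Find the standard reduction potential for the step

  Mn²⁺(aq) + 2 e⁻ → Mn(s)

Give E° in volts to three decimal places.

Sequential free energies add, so n₃E°₃ = n₁E°₁ + n₂E°₂.
With n₃ = 7, and the known step contributing 5×(+1.48) V, the unknown satisfies 2·E° = 7×(+0.72) − 5×(+1.48) = -2.360.
E° = -2.360 / 2 = -1.180 V.

-1.180 V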